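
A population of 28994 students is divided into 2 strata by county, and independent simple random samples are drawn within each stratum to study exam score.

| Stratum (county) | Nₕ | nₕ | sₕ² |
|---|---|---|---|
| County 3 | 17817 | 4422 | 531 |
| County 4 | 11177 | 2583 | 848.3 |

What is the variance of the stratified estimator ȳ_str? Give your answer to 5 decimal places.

Var(ȳ_str) = Σₕ Wₕ²(1 − fₕ)sₕ²/nₕ with Wₕ = Nₕ/N, N = 28994.
County 3: Wₕ = 0.61450645; term = 0.61450645²·(1 − 0.24818993)·531/4422 = 0.03409077.
County 4: Wₕ = 0.38549355; term = 0.38549355²·(1 − 0.23109958)·848.3/2583 = 0.037525751.
Sum = 0.071616521.

0.07162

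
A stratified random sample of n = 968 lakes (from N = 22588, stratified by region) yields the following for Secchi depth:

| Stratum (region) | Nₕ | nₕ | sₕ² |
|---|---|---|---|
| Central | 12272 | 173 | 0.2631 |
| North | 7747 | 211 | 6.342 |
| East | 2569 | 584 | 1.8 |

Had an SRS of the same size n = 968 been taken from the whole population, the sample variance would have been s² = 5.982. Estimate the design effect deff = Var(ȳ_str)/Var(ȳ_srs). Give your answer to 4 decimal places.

Var(ȳ_str) = Σ Wₕ²(1−fₕ)sₕ²/nₕ with Wₕ = Nₕ/22588:
  Central: (12272/22588)²·(1−173/12272)·0.2631/173 = 4.4257208 × 10^-4
  North: (7747/22588)²·(1−211/7747)·6.342/211 = 0.0034392415
  East: (2569/22588)²·(1−584/2569)·1.8/584 = 3.0805532 × 10^-5
  → Var(ȳ_str) = 0.0039126191.
Var(ȳ_srs) = (1 − 968/22588)·5.982/968 = 0.0059149212.
deff = 0.0039126191 / 0.0059149212 = 0.6615.

0.6615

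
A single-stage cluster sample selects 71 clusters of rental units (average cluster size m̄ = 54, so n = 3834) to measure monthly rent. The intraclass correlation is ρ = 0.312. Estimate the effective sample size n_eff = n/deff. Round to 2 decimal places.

deff = 1 + (54 − 1)·0.312 = 1 + 16.536 = 17.536.
n_eff = 3834 / 17.536 = 218.64.

218.64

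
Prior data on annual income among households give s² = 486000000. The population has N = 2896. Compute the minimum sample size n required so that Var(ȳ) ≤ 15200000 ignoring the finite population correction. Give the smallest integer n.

32

Without fpc, n₀ = s²/D = 486000000/15200000 = 31.9737.
Rounding up, n = 32.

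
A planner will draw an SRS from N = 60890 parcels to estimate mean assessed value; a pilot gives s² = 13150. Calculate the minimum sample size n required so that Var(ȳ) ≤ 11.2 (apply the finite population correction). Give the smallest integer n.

1152

Without fpc, n₀ = s²/D = 13150/11.2 = 1174.1071.
With fpc, (1 − n/N)·s²/n ≤ D requires n ≥ n₀/(1 + n₀/N) = 1174.1071/(1 + 1174.1071/60890) = 1151.8958.
Rounding up, n = 1152.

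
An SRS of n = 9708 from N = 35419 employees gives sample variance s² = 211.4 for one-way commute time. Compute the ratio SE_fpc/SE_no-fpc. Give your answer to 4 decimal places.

f = n/N = 9708/35419 = 0.27409018.
SE_no-fpc = √(s²/n) = 0.14756644; SE_fpc = √((1−f)s²/n) = 0.12572711.
Ratio = √(1−f) = 0.85200342.

0.8520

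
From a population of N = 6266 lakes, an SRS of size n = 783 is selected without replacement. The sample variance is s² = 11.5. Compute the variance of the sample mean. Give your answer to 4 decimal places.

Under SRS without replacement, Var(ȳ) = (1 − f)·s²/n with f = n/N = 783/6266 = 0.12496010.
Var(ȳ) = (1 − 0.12496010)·11.5/783 = 0.87503990·0.014687101 = 0.012851799.

0.0129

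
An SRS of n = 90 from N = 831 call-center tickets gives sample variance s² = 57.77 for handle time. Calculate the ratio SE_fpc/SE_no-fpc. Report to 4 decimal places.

f = n/N = 90/831 = 0.10830325.
SE_no-fpc = √(s²/n) = 0.80117969; SE_fpc = √((1−f)s²/n) = 0.75655154.
Ratio = √(1−f) = 0.94429696.

0.9443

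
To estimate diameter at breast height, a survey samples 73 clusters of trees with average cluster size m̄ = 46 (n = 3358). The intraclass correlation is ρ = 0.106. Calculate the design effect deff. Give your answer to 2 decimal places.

5.77

deff = 1 + (46 − 1)·0.106 = 1 + 4.77 = 5.77.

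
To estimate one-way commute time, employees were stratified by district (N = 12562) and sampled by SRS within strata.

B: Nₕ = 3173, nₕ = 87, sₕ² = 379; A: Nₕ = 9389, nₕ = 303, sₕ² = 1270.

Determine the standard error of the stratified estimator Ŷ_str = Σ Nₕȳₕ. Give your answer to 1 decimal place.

20005.5

Var(Ŷ_str) = Σₕ Nₕ²(1 − fₕ)sₕ²/nₕ.
B: 3173²·(1 − 87/3173)·379/87 = 4.2656572 × 10^7.
A: 9389²·(1 − 303/9389)·1270/303 = 3.5756349 × 10^8.
Sum = 4.0022006 × 10^8.
SE = √(4.0022006 × 10^8) = 20005.5.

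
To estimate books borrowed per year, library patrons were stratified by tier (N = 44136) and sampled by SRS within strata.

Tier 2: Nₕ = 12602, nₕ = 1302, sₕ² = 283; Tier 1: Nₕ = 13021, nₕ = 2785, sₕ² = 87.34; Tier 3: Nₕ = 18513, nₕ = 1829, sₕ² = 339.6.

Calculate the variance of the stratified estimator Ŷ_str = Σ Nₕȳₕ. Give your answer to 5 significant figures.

Var(Ŷ_str) = Σₕ Nₕ²(1 − fₕ)sₕ²/nₕ.
Tier 2: 12602²·(1 − 1302/12602)·283/1302 = 3.0952332 × 10^7.
Tier 1: 13021²·(1 − 2785/13021)·87.34/2785 = 4.1798684 × 10^6.
Tier 3: 18513²·(1 − 1829/18513)·339.6/1829 = 5.7349675 × 10^7.
Sum = 9.2481875 × 10^7.

9.2482 × 10^7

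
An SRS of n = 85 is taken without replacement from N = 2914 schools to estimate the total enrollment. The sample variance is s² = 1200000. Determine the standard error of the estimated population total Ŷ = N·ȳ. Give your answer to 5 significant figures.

Var(Ŷ) = N²·Var(ȳ) = N²·(1 − n/N)·s²/n.
f = 85/2914 = 0.02916953; Var(ȳ) = 0.97083047·1200000/85 = 13705.842.
Var(Ŷ) = 2914² · 13705.842 = 1.1638173 × 10^11.
SE(Ŷ) = √(1.1638173 × 10^11) = 341150.

341150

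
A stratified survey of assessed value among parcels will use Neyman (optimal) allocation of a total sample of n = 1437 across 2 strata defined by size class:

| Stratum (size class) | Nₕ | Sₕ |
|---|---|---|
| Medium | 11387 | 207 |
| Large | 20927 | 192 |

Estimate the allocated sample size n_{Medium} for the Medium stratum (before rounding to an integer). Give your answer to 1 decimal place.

531.3

Neyman allocation: nₕ = n·NₕSₕ / Σⱼ NⱼSⱼ.
Σ NⱼSⱼ = 11387·207 + 20927·192 = 6.375093 × 10^6.
n_{Medium} = 1437·11387·207 / (6.375093 × 10^6) = 531.3.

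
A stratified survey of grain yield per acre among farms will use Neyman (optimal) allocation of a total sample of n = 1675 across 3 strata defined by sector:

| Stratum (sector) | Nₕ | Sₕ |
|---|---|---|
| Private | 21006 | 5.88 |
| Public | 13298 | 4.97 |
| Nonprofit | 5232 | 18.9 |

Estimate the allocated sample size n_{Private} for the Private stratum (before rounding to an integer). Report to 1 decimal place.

Neyman allocation: nₕ = n·NₕSₕ / Σⱼ NⱼSⱼ.
Σ NⱼSⱼ = 21006·5.88 + 13298·4.97 + 5232·18.9 = 288491.14.
n_{Private} = 1675·21006·5.88 / 288491.14 = 717.1.

717.1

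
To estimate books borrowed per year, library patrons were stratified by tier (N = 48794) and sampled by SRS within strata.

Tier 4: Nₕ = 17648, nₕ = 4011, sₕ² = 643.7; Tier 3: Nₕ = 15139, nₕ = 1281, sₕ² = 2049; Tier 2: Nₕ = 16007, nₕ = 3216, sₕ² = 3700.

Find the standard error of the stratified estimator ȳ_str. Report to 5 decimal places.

0.50607

Var(ȳ_str) = Σₕ Wₕ²(1 − fₕ)sₕ²/nₕ with Wₕ = Nₕ/N, N = 48794.
Tier 4: Wₕ = 0.36168381; term = 0.36168381²·(1 − 0.22727788)·643.7/4011 = 0.016222297.
Tier 3: Wₕ = 0.31026356; term = 0.31026356²·(1 − 0.08461589)·2049/1281 = 0.14094761.
Tier 2: Wₕ = 0.32805263; term = 0.32805263²·(1 − 0.20091210)·3700/3216 = 0.098938947.
Sum = 0.25610885.
SE = √(0.25610885) = 0.50607.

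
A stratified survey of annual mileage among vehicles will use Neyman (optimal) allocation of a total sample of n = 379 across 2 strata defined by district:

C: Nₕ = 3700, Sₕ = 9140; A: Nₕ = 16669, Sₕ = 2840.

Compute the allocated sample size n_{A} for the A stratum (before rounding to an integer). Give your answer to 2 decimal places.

221.07

Neyman allocation: nₕ = n·NₕSₕ / Σⱼ NⱼSⱼ.
Σ NⱼSⱼ = 3700·9140 + 16669·2840 = 8.115796 × 10^7.
n_{A} = 379·16669·2840 / (8.115796 × 10^7) = 221.07.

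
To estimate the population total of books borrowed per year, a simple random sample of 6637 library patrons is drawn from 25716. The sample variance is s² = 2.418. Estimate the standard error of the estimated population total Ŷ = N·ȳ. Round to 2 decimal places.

Var(Ŷ) = N²·Var(ȳ) = N²·(1 − n/N)·s²/n.
f = 6637/25716 = 0.25808835; Var(ȳ) = 0.74191165·2.418/6637 = 2.7029416 × 10^-4.
Var(Ŷ) = 25716² · (2.7029416 × 10^-4) = 178748.95.
SE(Ŷ) = √(178748.95) = 422.79.

422.79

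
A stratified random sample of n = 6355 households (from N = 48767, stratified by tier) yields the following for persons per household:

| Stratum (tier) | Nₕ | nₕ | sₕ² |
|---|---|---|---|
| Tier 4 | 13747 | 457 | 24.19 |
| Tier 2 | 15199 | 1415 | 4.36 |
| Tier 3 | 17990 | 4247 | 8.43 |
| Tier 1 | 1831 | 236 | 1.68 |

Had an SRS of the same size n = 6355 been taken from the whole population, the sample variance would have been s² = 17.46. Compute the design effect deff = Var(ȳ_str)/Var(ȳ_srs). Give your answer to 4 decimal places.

Var(ȳ_str) = Σ Wₕ²(1−fₕ)sₕ²/nₕ with Wₕ = Nₕ/48767:
  Tier 4: (13747/48767)²·(1−457/13747)·24.19/457 = 0.0040663102
  Tier 2: (15199/48767)²·(1−1415/15199)·4.36/1415 = 2.714365 × 10^-4
  Tier 3: (17990/48767)²·(1−4247/17990)·8.43/4247 = 2.063507 × 10^-4
  Tier 1: (1831/48767)²·(1−236/1831)·1.68/236 = 8.7416664 × 10^-6
  → Var(ȳ_str) = 0.0045528391.
Var(ȳ_srs) = (1 − 6355/48767)·17.46/6355 = 0.002389414.
deff = 0.0045528391 / 0.002389414 = 1.9054.

1.9054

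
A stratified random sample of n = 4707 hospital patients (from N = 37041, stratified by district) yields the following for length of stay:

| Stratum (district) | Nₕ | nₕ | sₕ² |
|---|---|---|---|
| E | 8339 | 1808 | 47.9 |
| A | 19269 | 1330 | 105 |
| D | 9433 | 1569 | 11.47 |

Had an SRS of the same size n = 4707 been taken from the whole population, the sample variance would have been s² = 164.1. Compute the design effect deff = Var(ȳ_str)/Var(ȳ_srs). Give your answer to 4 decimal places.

Var(ȳ_str) = Σ Wₕ²(1−fₕ)sₕ²/nₕ with Wₕ = Nₕ/37041:
  E: (8339/37041)²·(1−1808/8339)·47.9/1808 = 0.0010516357
  A: (19269/37041)²·(1−1330/19269)·105/1330 = 0.019889765
  D: (9433/37041)²·(1−1569/9433)·11.47/1569 = 3.9524684 × 10^-4
  → Var(ȳ_str) = 0.021336648.
Var(ȳ_srs) = (1 − 4707/37041)·164.1/4707 = 0.030432744.
deff = 0.021336648 / 0.030432744 = 0.7011.

0.7011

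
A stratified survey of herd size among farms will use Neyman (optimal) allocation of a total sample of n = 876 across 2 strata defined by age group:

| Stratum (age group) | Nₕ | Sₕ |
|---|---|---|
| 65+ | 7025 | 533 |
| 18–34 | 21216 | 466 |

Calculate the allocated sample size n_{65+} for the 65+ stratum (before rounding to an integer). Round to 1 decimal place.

240.6

Neyman allocation: nₕ = n·NₕSₕ / Σⱼ NⱼSⱼ.
Σ NⱼSⱼ = 7025·533 + 21216·466 = 1.3630981 × 10^7.
n_{65+} = 876·7025·533 / (1.3630981 × 10^7) = 240.6.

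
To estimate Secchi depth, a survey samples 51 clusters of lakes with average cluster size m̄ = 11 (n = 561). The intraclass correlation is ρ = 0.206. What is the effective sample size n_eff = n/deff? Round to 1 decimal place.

183.3

deff = 1 + (11 − 1)·0.206 = 1 + 2.06 = 3.06.
n_eff = 561 / 3.06 = 183.3.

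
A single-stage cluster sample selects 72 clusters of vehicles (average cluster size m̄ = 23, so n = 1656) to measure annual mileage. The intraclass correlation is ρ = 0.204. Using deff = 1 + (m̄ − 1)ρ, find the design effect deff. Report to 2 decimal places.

deff = 1 + (23 − 1)·0.204 = 1 + 4.488 = 5.488.

5.49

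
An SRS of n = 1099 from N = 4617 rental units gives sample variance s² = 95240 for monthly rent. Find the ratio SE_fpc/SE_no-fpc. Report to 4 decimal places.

0.8729

f = n/N = 1099/4617 = 0.23803335.
SE_no-fpc = √(s²/n) = 9.3091676; SE_fpc = √((1−f)s²/n) = 8.1260376.
Ratio = √(1−f) = 0.87290701.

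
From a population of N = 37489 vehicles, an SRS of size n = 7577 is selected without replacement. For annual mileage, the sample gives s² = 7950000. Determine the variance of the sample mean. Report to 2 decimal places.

837.17

Under SRS without replacement, Var(ȳ) = (1 − f)·s²/n with f = n/N = 7577/37489 = 0.20211262.
Var(ȳ) = (1 − 0.20211262)·7950000/7577 = 0.79788738·1049.2279 = 837.16572.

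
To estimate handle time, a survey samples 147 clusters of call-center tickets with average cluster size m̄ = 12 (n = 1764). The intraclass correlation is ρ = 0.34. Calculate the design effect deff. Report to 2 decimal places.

deff = 1 + (12 − 1)·0.34 = 1 + 3.74 = 4.74.

4.74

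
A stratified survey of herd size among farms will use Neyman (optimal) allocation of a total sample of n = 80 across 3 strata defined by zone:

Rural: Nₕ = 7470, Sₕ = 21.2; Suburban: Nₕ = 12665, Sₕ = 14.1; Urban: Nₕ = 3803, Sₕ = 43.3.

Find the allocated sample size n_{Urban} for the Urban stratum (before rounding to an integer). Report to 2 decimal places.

26.26

Neyman allocation: nₕ = n·NₕSₕ / Σⱼ NⱼSⱼ.
Σ NⱼSⱼ = 7470·21.2 + 12665·14.1 + 3803·43.3 = 501610.4.
n_{Urban} = 80·3803·43.3 / 501610.4 = 26.26.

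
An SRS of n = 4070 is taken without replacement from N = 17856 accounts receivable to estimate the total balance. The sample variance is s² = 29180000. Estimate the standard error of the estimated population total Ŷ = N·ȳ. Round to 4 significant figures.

1.328 × 10^6

Var(Ŷ) = N²·Var(ȳ) = N²·(1 − n/N)·s²/n.
f = 4070/17856 = 0.22793459; Var(ȳ) = 0.77206541·29180000/4070 = 5535.3486.
Var(Ŷ) = 17856² · 5535.3486 = 1.7648725 × 10^12.
SE(Ŷ) = √(1.7648725 × 10^12) = 1.328 × 10^6.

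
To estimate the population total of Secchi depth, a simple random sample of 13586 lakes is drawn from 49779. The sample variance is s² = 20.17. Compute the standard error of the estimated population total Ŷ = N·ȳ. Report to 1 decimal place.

Var(Ŷ) = N²·Var(ȳ) = N²·(1 − n/N)·s²/n.
f = 13586/49779 = 0.27292633; Var(ȳ) = 0.72707367·20.17/13586 = 0.0010794256.
Var(Ŷ) = 49779² · 0.0010794256 = 2.6747614 × 10^6.
SE(Ŷ) = √(2.6747614 × 10^6) = 1635.5.

1635.5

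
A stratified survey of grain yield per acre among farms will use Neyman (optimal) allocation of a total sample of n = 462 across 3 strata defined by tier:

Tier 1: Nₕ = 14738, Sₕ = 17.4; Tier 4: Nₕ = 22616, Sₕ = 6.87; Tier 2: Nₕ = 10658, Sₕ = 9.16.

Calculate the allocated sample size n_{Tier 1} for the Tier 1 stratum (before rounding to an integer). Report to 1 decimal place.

232.6

Neyman allocation: nₕ = n·NₕSₕ / Σⱼ NⱼSⱼ.
Σ NⱼSⱼ = 14738·17.4 + 22616·6.87 + 10658·9.16 = 509440.4.
n_{Tier 1} = 462·14738·17.4 / 509440.4 = 232.6.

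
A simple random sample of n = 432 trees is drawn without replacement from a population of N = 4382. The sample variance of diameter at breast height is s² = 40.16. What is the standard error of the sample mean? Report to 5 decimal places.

0.28948

Under SRS without replacement, Var(ȳ) = (1 − f)·s²/n with f = n/N = 432/4382 = 0.09858512.
Var(ȳ) = (1 − 0.09858512)·40.16/432 = 0.90141488·0.092962963 = 0.083798198.
SE(ȳ) = √(0.083798198) = 0.28948.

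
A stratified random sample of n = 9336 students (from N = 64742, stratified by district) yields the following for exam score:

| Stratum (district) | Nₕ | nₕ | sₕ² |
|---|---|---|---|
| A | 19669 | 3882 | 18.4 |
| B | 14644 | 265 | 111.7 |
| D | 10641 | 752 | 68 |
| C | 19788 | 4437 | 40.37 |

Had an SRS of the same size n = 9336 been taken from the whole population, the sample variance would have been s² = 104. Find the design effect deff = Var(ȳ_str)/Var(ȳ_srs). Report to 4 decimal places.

Var(ȳ_str) = Σ Wₕ²(1−fₕ)sₕ²/nₕ with Wₕ = Nₕ/64742:
  A: (19669/64742)²·(1−3882/19669)·18.4/3882 = 3.5113325 × 10^-4
  B: (14644/64742)²·(1−265/14644)·111.7/265 = 0.021175003
  D: (10641/64742)²·(1−752/10641)·68/752 = 0.0022701454
  C: (19788/64742)²·(1−4437/19788)·40.37/4437 = 6.5937985 × 10^-4
  → Var(ȳ_str) = 0.024455662.
Var(ȳ_srs) = (1 − 9336/64742)·104/9336 = 0.0095332983.
deff = 0.024455662 / 0.0095332983 = 2.5653.

2.5653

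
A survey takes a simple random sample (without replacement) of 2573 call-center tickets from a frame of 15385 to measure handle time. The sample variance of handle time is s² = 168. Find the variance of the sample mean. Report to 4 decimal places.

Under SRS without replacement, Var(ȳ) = (1 − f)·s²/n with f = n/N = 2573/15385 = 0.16724082.
Var(ȳ) = (1 − 0.16724082)·168/2573 = 0.83275918·0.065293432 = 0.054373705.

0.0544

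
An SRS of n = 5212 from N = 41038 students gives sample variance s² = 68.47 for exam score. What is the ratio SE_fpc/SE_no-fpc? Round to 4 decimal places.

0.9343

f = n/N = 5212/41038 = 0.12700424.
SE_no-fpc = √(s²/n) = 0.11461672; SE_fpc = √((1−f)s²/n) = 0.10709126.
Ratio = √(1−f) = 0.93434242.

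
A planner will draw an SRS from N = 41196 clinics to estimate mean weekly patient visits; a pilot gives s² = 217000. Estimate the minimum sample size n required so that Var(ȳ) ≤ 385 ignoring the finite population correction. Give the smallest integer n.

Without fpc, n₀ = s²/D = 217000/385 = 563.6364.
Rounding up, n = 564.

564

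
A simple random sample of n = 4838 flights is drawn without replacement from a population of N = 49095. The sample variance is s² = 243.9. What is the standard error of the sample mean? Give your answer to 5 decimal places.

0.21318

Under SRS without replacement, Var(ȳ) = (1 − f)·s²/n with f = n/N = 4838/49095 = 0.09854364.
Var(ȳ) = (1 − 0.09854364)·243.9/4838 = 0.90145636·0.050413394 = 0.045445475.
SE(ȳ) = √(0.045445475) = 0.21318.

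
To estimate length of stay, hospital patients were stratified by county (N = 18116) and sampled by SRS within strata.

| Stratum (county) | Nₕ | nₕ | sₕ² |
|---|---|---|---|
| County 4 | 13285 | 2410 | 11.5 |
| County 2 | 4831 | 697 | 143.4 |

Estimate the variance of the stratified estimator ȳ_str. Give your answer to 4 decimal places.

0.0146

Var(ȳ_str) = Σₕ Wₕ²(1 − fₕ)sₕ²/nₕ with Wₕ = Nₕ/N, N = 18116.
County 4: Wₕ = 0.73332965; term = 0.73332965²·(1 − 0.18140760)·11.5/2410 = 0.0021006176.
County 2: Wₕ = 0.26667035; term = 0.26667035²·(1 − 0.14427655)·143.4/697 = 0.012519854.
Sum = 0.014620472.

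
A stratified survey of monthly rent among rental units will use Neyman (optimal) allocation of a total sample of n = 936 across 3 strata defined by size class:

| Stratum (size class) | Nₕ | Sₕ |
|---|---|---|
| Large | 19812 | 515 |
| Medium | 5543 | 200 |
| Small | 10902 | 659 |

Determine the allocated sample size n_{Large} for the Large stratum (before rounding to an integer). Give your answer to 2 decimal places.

Neyman allocation: nₕ = n·NₕSₕ / Σⱼ NⱼSⱼ.
Σ NⱼSⱼ = 19812·515 + 5543·200 + 10902·659 = 1.8496198 × 10^7.
n_{Large} = 936·19812·515 / (1.8496198 × 10^7) = 516.33.

516.33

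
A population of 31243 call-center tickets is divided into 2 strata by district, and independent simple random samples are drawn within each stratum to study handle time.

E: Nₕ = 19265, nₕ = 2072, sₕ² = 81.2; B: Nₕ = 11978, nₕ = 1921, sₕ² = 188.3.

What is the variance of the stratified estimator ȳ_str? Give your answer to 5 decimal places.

Var(ȳ_str) = Σₕ Wₕ²(1 − fₕ)sₕ²/nₕ with Wₕ = Nₕ/N, N = 31243.
E: Wₕ = 0.61661812; term = 0.61661812²·(1 − 0.10755256)·81.2/2072 = 0.013297852.
B: Wₕ = 0.38338188; term = 0.38338188²·(1 − 0.16037736)·188.3/1921 = 0.012096793.
Sum = 0.025394645.

0.02539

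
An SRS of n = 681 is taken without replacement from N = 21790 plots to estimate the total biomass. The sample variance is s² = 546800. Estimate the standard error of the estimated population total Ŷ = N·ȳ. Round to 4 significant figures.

Var(Ŷ) = N²·Var(ȳ) = N²·(1 − n/N)·s²/n.
f = 681/21790 = 0.03125287; Var(ȳ) = 0.96874713·546800/681 = 777.84278.
Var(Ŷ) = 21790² · 777.84278 = 3.6932294 × 10^11.
SE(Ŷ) = √(3.6932294 × 10^11) = 607700.

607700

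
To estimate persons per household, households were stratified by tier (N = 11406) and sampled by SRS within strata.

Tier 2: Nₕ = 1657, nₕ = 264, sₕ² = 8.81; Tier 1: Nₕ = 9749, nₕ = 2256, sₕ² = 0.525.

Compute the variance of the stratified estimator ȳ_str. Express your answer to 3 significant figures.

7.23 × 10^-4

Var(ȳ_str) = Σₕ Wₕ²(1 − fₕ)sₕ²/nₕ with Wₕ = Nₕ/N, N = 11406.
Tier 2: Wₕ = 0.14527442; term = 0.14527442²·(1 − 0.15932408)·8.81/264 = 5.9207793 × 10^-4.
Tier 1: Wₕ = 0.85472558; term = 0.85472558²·(1 − 0.23140835)·0.525/2256 = 1.3066801 × 10^-4.
Sum = 7.2274594 × 10^-4.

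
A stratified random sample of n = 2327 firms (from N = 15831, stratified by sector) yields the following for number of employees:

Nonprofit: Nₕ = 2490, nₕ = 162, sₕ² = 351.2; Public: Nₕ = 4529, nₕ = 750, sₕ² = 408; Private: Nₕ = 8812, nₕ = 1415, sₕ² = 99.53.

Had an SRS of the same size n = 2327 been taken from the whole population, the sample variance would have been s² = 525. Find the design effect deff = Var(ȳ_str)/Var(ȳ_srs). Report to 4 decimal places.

Var(ȳ_str) = Σ Wₕ²(1−fₕ)sₕ²/nₕ with Wₕ = Nₕ/15831:
  Nonprofit: (2490/15831)²·(1−162/2490)·351.2/162 = 0.0501424
  Public: (4529/15831)²·(1−750/4529)·408/750 = 0.037150222
  Private: (8812/15831)²·(1−1415/8812)·99.53/1415 = 0.018294097
  → Var(ȳ_str) = 0.10558672.
Var(ȳ_srs) = (1 − 2327/15831)·525/2327 = 0.19244959.
deff = 0.10558672 / 0.19244959 = 0.5486.

0.5486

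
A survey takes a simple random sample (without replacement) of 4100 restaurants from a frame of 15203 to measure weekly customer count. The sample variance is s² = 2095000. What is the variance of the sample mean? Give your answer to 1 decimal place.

Under SRS without replacement, Var(ȳ) = (1 − f)·s²/n with f = n/N = 4100/15203 = 0.26968362.
Var(ȳ) = (1 − 0.26968362)·2095000/4100 = 0.73031638·510.97561 = 373.17386.

373.2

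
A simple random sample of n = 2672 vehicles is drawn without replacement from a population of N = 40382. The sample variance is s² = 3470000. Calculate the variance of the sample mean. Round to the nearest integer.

Under SRS without replacement, Var(ȳ) = (1 − f)·s²/n with f = n/N = 2672/40382 = 0.06616809.
Var(ȳ) = (1 − 0.06616809)·3470000/2672 = 0.93383191·1298.6527 = 1212.7233.

1213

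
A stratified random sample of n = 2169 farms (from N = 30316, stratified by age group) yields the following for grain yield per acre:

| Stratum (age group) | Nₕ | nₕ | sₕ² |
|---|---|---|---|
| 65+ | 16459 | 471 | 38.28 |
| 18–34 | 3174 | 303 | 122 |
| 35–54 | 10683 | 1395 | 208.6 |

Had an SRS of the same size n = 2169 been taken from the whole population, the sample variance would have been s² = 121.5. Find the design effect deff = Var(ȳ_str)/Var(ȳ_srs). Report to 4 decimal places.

0.8346

Var(ȳ_str) = Σ Wₕ²(1−fₕ)sₕ²/nₕ with Wₕ = Nₕ/30316:
  65+: (16459/30316)²·(1−471/16459)·38.28/471 = 0.023270452
  18–34: (3174/30316)²·(1−303/3174)·122/303 = 0.0039922113
  35–54: (10683/30316)²·(1−1395/10683)·208.6/1395 = 0.016144022
  → Var(ȳ_str) = 0.043406685.
Var(ȳ_srs) = (1 − 2169/30316)·121.5/2169 = 0.052008813.
deff = 0.043406685 / 0.052008813 = 0.8346.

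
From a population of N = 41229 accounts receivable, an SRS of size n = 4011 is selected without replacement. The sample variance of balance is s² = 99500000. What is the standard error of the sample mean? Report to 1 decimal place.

149.6

Under SRS without replacement, Var(ȳ) = (1 − f)·s²/n with f = n/N = 4011/41229 = 0.09728589.
Var(ȳ) = (1 − 0.09728589)·99500000/4011 = 0.90271411·24806.781 = 22393.432.
SE(ȳ) = √(22393.432) = 149.6.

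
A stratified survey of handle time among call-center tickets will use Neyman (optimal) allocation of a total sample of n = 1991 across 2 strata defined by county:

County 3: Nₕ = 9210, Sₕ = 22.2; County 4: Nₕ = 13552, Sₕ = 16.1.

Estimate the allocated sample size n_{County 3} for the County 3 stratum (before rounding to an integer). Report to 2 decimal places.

963.17

Neyman allocation: nₕ = n·NₕSₕ / Σⱼ NⱼSⱼ.
Σ NⱼSⱼ = 9210·22.2 + 13552·16.1 = 422649.2.
n_{County 3} = 1991·9210·22.2 / 422649.2 = 963.17.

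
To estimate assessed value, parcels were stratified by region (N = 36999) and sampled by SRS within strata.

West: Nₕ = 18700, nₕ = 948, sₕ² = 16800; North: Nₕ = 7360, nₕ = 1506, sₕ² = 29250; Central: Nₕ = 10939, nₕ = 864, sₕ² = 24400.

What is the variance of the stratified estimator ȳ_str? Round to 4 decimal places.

7.1824

Var(ȳ_str) = Σₕ Wₕ²(1 − fₕ)sₕ²/nₕ with Wₕ = Nₕ/N, N = 36999.
West: Wₕ = 0.50541907; term = 0.50541907²·(1 − 0.05069519)·16800/948 = 4.2974405.
North: Wₕ = 0.19892430; term = 0.19892430²·(1 − 0.20461957)·29250/1506 = 0.61129587.
Central: Wₕ = 0.29565664; term = 0.29565664²·(1 − 0.07898345)·24400/864 = 2.2736248.
Sum = 7.1823612.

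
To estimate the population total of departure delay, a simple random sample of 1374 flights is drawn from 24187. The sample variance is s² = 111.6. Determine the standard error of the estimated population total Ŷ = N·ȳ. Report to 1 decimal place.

Var(Ŷ) = N²·Var(ȳ) = N²·(1 − n/N)·s²/n.
f = 1374/24187 = 0.05680738; Var(ȳ) = 0.94319262·111.6/1374 = 0.076608659.
Var(Ŷ) = 24187² · 0.076608659 = 4.4816906 × 10^7.
SE(Ŷ) = √(4.4816906 × 10^7) = 6694.5.

6694.5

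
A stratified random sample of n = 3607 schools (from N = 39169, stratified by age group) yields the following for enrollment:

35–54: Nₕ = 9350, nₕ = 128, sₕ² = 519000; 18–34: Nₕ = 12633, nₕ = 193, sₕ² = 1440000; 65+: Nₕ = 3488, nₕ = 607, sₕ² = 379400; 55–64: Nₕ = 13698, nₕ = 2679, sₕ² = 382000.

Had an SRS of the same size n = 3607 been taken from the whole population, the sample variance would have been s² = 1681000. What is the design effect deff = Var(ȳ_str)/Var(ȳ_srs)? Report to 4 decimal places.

Var(ȳ_str) = Σ Wₕ²(1−fₕ)sₕ²/nₕ with Wₕ = Nₕ/39169:
  35–54: (9350/39169)²·(1−128/9350)·519000/128 = 227.88154
  18–34: (12633/39169)²·(1−193/12633)·1440000/193 = 764.27049
  65+: (3488/39169)²·(1−607/3488)·379400/607 = 4.0939582
  55–64: (13698/39169)²·(1−2679/13698)·382000/2679 = 14.028299
  → Var(ȳ_str) = 1010.2743.
Var(ȳ_srs) = (1 − 3607/39169)·1681000/3607 = 423.12167.
deff = 1010.2743 / 423.12167 = 2.3877.

2.3877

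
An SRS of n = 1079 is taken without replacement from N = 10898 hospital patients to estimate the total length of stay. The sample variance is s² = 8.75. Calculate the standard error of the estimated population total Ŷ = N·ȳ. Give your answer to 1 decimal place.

Var(Ŷ) = N²·Var(ȳ) = N²·(1 − n/N)·s²/n.
f = 1079/10898 = 0.09900899; Var(ȳ) = 0.90099101·8.75/1079 = 0.0073064609.
Var(Ŷ) = 10898² · 0.0073064609 = 867762.09.
SE(Ŷ) = √(867762.09) = 931.5.

931.5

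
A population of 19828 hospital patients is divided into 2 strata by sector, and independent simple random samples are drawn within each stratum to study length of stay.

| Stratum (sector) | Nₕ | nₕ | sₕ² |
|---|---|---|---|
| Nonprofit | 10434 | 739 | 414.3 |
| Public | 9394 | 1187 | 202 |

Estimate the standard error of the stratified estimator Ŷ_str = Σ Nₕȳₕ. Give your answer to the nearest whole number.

Var(Ŷ_str) = Σₕ Nₕ²(1 − fₕ)sₕ²/nₕ.
Nonprofit: 10434²·(1 − 739/10434)·414.3/739 = 5.671124 × 10^7.
Public: 9394²·(1 − 1187/9394)·202/1187 = 1.3120055 × 10^7.
Sum = 6.9831295 × 10^7.
SE = √(6.9831295 × 10^7) = 8357.

8357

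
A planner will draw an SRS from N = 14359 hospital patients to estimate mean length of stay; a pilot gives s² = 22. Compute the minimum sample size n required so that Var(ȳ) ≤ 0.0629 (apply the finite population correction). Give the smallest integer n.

342

Without fpc, n₀ = s²/D = 22/0.0629 = 349.7615.
With fpc, (1 − n/N)·s²/n ≤ D requires n ≥ n₀/(1 + n₀/N) = 349.7615/(1 + 349.7615/14359) = 341.4445.
Rounding up, n = 342.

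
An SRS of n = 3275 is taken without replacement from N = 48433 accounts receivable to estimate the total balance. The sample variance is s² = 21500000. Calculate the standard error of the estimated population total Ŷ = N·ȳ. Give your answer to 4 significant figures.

3.789 × 10^6

Var(Ŷ) = N²·Var(ȳ) = N²·(1 − n/N)·s²/n.
f = 3275/48433 = 0.06761919; Var(ȳ) = 0.93238081·21500000/3275 = 6120.9733.
Var(Ŷ) = 48433² · 6120.9733 = 1.4358307 × 10^13.
SE(Ŷ) = √(1.4358307 × 10^13) = 3.789 × 10^6.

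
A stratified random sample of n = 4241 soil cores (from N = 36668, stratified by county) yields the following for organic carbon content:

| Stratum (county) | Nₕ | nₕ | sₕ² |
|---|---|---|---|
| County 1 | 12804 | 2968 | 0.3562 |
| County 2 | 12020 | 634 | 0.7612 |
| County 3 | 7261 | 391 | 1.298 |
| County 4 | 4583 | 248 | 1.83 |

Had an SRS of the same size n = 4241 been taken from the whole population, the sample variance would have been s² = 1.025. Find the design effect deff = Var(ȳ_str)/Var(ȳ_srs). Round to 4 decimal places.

1.7108

Var(ȳ_str) = Σ Wₕ²(1−fₕ)sₕ²/nₕ with Wₕ = Nₕ/36668:
  County 1: (12804/36668)²·(1−2968/12804)·0.3562/2968 = 1.1241383 × 10^-5
  County 2: (12020/36668)²·(1−634/12020)·0.7612/634 = 1.2221112 × 10^-4
  County 3: (7261/36668)²·(1−391/7261)·1.298/391 = 1.2316198 × 10^-4
  County 4: (4583/36668)²·(1−248/4583)·1.83/248 = 1.090345 × 10^-4
  → Var(ȳ_str) = 3.6564898 × 10^-4.
Var(ȳ_srs) = (1 − 4241/36668)·1.025/4241 = 2.1373475 × 10^-4.
deff = (3.6564898 × 10^-4) / (2.1373475 × 10^-4) = 1.7108.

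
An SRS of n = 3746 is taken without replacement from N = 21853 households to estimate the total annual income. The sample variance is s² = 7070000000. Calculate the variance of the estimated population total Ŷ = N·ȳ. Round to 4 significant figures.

Var(Ŷ) = N²·Var(ȳ) = N²·(1 − n/N)·s²/n.
f = 3746/21853 = 0.17141811; Var(ȳ) = 0.82858189·7070000000/3746 = 1.5638211 × 10^6.
Var(Ŷ) = 21853² · (1.5638211 × 10^6) = 7.4680841 × 10^14.

7.468 × 10^14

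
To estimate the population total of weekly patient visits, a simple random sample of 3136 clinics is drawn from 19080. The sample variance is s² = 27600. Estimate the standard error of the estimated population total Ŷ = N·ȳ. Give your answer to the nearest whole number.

51743

Var(Ŷ) = N²·Var(ȳ) = N²·(1 − n/N)·s²/n.
f = 3136/19080 = 0.16436059; Var(ȳ) = 0.83563941·27600/3136 = 7.3544795.
Var(Ŷ) = 19080² · 7.3544795 = 2.6773718 × 10^9.
SE(Ŷ) = √(2.6773718 × 10^9) = 51743.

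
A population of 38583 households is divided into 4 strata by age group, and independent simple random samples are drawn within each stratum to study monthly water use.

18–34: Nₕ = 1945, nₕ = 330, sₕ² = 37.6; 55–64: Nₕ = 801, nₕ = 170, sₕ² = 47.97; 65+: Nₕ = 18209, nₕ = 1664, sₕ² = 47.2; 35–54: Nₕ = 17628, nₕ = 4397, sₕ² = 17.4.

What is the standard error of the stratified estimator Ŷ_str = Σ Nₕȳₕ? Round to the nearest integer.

Var(Ŷ_str) = Σₕ Nₕ²(1 − fₕ)sₕ²/nₕ.
18–34: 1945²·(1 − 330/1945)·37.6/330 = 357903.58.
55–64: 801²·(1 − 170/801)·47.97/170 = 142620.74.
65+: 18209²·(1 − 1664/18209)·47.2/1664 = 8.54558 × 10^6.
35–54: 17628²·(1 − 4397/17628)·17.4/4397 = 922971.93.
Sum = 9.9690763 × 10^6.
SE = √(9.9690763 × 10^6) = 3157.

3157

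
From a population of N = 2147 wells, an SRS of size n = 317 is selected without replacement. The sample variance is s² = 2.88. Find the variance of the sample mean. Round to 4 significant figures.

Under SRS without replacement, Var(ȳ) = (1 − f)·s²/n with f = n/N = 317/2147 = 0.14764788.
Var(ȳ) = (1 − 0.14764788)·2.88/317 = 0.85235212·0.0090851735 = 0.0077437669.

0.007744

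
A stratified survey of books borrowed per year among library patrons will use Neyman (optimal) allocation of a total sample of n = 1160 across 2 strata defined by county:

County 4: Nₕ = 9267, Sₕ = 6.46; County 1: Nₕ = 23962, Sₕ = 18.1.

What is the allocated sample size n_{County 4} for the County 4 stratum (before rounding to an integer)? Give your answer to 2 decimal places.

Neyman allocation: nₕ = n·NₕSₕ / Σⱼ NⱼSⱼ.
Σ NⱼSⱼ = 9267·6.46 + 23962·18.1 = 493577.02.
n_{County 4} = 1160·9267·6.46 / 493577.02 = 140.69.

140.69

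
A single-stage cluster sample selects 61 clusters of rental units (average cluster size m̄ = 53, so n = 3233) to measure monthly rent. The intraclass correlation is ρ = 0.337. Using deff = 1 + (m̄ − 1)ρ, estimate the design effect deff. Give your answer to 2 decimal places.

deff = 1 + (53 − 1)·0.337 = 1 + 17.524 = 18.524.

18.52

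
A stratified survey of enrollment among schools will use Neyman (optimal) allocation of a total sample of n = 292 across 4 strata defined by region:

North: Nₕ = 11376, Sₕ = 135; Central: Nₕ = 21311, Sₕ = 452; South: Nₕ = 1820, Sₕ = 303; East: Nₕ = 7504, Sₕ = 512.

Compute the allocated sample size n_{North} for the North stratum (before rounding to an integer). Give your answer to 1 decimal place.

Neyman allocation: nₕ = n·NₕSₕ / Σⱼ NⱼSⱼ.
Σ NⱼSⱼ = 11376·135 + 21311·452 + 1820·303 + 7504·512 = 1.556184 × 10^7.
n_{North} = 292·11376·135 / (1.556184 × 10^7) = 28.8.

28.8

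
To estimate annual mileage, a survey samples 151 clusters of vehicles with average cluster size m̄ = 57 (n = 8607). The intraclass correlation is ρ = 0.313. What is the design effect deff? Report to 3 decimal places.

18.528

deff = 1 + (57 − 1)·0.313 = 1 + 17.528 = 18.528.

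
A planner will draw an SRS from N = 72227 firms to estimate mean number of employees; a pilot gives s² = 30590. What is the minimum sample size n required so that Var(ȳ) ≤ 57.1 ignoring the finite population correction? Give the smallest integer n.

536

Without fpc, n₀ = s²/D = 30590/57.1 = 535.7268.
Rounding up, n = 536.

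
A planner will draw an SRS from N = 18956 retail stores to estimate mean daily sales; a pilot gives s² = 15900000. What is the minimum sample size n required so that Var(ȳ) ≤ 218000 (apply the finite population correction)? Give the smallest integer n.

Without fpc, n₀ = s²/D = 15900000/218000 = 72.9358.
With fpc, (1 − n/N)·s²/n ≤ D requires n ≥ n₀/(1 + n₀/N) = 72.9358/(1 + 72.9358/18956) = 72.6562.
Rounding up, n = 73.

73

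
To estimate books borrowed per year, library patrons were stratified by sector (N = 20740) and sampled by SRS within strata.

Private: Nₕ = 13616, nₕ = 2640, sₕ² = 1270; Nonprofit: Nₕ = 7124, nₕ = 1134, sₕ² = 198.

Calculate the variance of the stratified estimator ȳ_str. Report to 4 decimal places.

Var(ȳ_str) = Σₕ Wₕ²(1 − fₕ)sₕ²/nₕ with Wₕ = Nₕ/N, N = 20740.
Private: Wₕ = 0.65650916; term = 0.65650916²·(1 − 0.19388954)·1270/2640 = 0.16713828.
Nonprofit: Wₕ = 0.34349084; term = 0.34349084²·(1 − 0.15918024)·198/1134 = 0.017321495.
Sum = 0.18445978.

0.1845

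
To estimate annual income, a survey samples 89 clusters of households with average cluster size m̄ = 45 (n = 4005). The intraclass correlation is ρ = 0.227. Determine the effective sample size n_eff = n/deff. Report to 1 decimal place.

364.5

deff = 1 + (45 − 1)·0.227 = 1 + 9.988 = 10.988.
n_eff = 4005 / 10.988 = 364.5.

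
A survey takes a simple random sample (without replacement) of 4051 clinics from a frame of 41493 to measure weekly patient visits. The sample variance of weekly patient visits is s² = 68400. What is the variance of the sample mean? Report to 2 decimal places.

15.24

Under SRS without replacement, Var(ȳ) = (1 − f)·s²/n with f = n/N = 4051/41493 = 0.09763093.
Var(ȳ) = (1 − 0.09763093)·68400/4051 = 0.90236907·16.88472 = 15.236249.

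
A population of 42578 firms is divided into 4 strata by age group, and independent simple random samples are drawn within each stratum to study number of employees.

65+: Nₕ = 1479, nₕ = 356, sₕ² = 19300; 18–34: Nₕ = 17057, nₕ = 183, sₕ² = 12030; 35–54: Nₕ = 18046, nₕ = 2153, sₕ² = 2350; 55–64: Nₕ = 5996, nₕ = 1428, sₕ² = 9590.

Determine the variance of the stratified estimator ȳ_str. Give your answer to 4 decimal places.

10.7605

Var(ȳ_str) = Σₕ Wₕ²(1 − fₕ)sₕ²/nₕ with Wₕ = Nₕ/N, N = 42578.
65+: Wₕ = 0.03473625; term = 0.03473625²·(1 − 0.24070318)·19300/356 = 0.049668921.
18–34: Wₕ = 0.40060595; term = 0.40060595²·(1 − 0.01072873)·12030/183 = 10.436736.
35–54: Wₕ = 0.42383390; term = 0.42383390²·(1 − 0.11930622)·2350/2153 = 0.17267925.
55–64: Wₕ = 0.14082390; term = 0.14082390²·(1 − 0.23815877)·9590/1428 = 0.10146298.
Sum = 10.760547.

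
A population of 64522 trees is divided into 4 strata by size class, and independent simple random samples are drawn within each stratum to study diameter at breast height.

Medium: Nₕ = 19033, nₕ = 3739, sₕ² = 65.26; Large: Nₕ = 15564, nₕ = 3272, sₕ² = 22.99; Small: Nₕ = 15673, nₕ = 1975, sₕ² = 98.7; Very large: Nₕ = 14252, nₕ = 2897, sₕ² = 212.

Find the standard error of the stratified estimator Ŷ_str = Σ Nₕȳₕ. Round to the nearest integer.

5385

Var(Ŷ_str) = Σₕ Nₕ²(1 − fₕ)sₕ²/nₕ.
Medium: 19033²·(1 − 3739/19033)·65.26/3739 = 5.0806577 × 10^6.
Large: 15564²·(1 − 3272/15564)·22.99/3272 = 1.3442172 × 10^6.
Small: 15673²·(1 − 1975/15673)·98.7/1975 = 1.0729003 × 10^7.
Very large: 14252²·(1 − 2897/14252)·212/2897 = 1.1842689 × 10^7.
Sum = 2.8996567 × 10^7.
SE = √(2.8996567 × 10^7) = 5385.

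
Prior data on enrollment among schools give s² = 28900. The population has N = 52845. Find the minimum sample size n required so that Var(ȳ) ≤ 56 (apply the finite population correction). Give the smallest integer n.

Without fpc, n₀ = s²/D = 28900/56 = 516.0714.
With fpc, (1 − n/N)·s²/n ≤ D requires n ≥ n₀/(1 + n₀/N) = 516.0714/(1 + 516.0714/52845) = 511.0803.
Rounding up, n = 512.

512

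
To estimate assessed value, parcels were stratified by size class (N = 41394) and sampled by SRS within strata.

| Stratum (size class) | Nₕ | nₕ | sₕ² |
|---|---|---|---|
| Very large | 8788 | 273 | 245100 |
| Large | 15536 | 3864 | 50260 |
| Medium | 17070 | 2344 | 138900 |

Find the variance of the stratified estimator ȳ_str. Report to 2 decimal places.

49.28

Var(ȳ_str) = Σₕ Wₕ²(1 − fₕ)sₕ²/nₕ with Wₕ = Nₕ/N, N = 41394.
Very large: Wₕ = 0.21230130; term = 0.21230130²·(1 − 0.03106509)·245100/273 = 39.208531.
Large: Wₕ = 0.37532009; term = 0.37532009²·(1 − 0.24871267)·50260/3864 = 1.3765598.
Medium: Wₕ = 0.41237861; term = 0.41237861²·(1 − 0.13731693)·138900/2344 = 8.69337.
Sum = 49.278461.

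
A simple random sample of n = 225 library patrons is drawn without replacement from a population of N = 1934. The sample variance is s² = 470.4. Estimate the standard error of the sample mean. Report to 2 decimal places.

Under SRS without replacement, Var(ȳ) = (1 − f)·s²/n with f = n/N = 225/1934 = 0.11633919.
Var(ȳ) = (1 − 0.11633919)·470.4/225 = 0.88366081·2.0906667 = 1.8474402.
SE(ȳ) = √(1.8474402) = 1.36.

1.36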